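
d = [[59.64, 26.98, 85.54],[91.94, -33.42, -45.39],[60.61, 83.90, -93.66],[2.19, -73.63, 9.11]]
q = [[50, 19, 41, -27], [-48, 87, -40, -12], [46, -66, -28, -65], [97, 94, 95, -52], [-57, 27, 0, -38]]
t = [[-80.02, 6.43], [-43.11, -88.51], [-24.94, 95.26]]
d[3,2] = 9.11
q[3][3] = -52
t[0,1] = 6.43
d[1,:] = [91.94, -33.42, -45.39]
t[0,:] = [-80.02, 6.43]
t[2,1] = 95.26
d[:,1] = [26.98, -33.42, 83.9, -73.63]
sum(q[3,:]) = 234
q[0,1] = 19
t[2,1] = 95.26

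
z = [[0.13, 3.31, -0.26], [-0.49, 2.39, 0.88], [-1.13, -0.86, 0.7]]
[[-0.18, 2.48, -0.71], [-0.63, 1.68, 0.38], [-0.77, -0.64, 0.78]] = z @[[0.69, -0.09, -0.09], [-0.09, 0.74, -0.15], [-0.09, -0.15, 0.79]]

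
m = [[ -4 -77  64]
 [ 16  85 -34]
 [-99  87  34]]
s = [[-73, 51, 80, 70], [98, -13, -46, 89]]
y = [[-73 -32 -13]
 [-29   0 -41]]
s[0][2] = 80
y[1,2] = -41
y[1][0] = -29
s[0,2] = 80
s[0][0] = -73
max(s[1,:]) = 98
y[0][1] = -32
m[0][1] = -77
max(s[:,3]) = 89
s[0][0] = -73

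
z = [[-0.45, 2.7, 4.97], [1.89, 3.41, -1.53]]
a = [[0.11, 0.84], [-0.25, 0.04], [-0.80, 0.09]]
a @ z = [[1.54, 3.16, -0.74], [0.19, -0.54, -1.3], [0.53, -1.85, -4.11]]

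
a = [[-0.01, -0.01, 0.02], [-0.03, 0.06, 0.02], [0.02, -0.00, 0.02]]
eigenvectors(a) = [[0.84, 0.46, -0.15], [0.39, -0.12, 0.99], [-0.38, 0.88, -0.07]]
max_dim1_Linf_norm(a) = 0.06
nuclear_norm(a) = 0.12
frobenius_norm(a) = 0.08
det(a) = -0.00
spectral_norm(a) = 0.07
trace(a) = 0.07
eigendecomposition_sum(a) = [[-0.02, -0.0, 0.01], [-0.01, -0.00, 0.0], [0.01, 0.00, -0.0]] + [[0.01, 0.0, 0.01], [-0.0, -0.00, -0.0], [0.01, 0.0, 0.03]] + [[0.00, -0.01, -0.00], [-0.02, 0.06, 0.02], [0.00, -0.00, -0.0]]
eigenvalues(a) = [-0.02, 0.03, 0.06]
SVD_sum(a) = [[-0.00, 0.00, 0.00], [-0.03, 0.06, 0.02], [0.0, -0.0, -0.0]] + [[0.01,-0.00,0.02],[0.0,-0.0,0.00],[0.01,-0.0,0.02]] + [[-0.02, -0.01, 0.0], [0.0, 0.00, -0.00], [0.01, 0.01, -0.00]]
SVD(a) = [[-0.02, 0.54, -0.84], [-1.00, 0.03, 0.04], [0.05, 0.84, 0.53]] @ diag([0.07008297073341298, 0.030334865174655574, 0.021637309629781828]) @ [[0.44,-0.85,-0.28],[0.35,-0.12,0.93],[0.82,0.51,-0.25]]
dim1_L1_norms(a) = [0.04, 0.11, 0.04]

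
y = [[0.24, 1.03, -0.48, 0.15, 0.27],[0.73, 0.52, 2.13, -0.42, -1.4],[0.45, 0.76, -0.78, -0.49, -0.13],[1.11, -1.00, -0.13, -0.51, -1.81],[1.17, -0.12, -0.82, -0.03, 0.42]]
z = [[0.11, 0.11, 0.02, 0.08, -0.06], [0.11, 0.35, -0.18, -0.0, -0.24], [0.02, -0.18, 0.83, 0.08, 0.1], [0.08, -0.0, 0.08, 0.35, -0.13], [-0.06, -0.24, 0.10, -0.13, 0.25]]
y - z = [[0.13, 0.92, -0.50, 0.07, 0.33], [0.62, 0.17, 2.31, -0.42, -1.16], [0.43, 0.94, -1.61, -0.57, -0.23], [1.03, -1.0, -0.21, -0.86, -1.68], [1.23, 0.12, -0.92, 0.1, 0.17]]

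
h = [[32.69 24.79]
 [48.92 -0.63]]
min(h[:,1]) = -0.63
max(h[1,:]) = 48.92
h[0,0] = 32.69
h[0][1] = 24.79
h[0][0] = 32.69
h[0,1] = 24.79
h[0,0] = 32.69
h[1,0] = 48.92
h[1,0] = 48.92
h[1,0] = 48.92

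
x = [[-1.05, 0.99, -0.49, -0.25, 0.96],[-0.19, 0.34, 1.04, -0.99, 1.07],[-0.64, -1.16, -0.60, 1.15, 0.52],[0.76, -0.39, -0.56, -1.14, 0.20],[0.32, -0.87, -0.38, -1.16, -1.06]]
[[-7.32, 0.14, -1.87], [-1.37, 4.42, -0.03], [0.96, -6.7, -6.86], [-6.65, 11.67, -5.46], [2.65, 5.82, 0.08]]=x@[[-2.69, 4.92, -1.34], [-2.69, 0.27, 2.98], [5.33, -2.61, 3.68], [1.52, -5.32, 0.27], [-4.68, 2.53, -4.54]]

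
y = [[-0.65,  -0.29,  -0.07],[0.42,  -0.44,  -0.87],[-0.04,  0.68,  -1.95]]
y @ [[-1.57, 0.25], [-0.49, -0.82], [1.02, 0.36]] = [[1.09,  0.05],[-1.33,  0.15],[-2.26,  -1.27]]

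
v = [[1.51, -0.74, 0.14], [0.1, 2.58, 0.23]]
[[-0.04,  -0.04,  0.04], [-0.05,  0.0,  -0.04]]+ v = [[1.47, -0.78, 0.18],  [0.05, 2.58, 0.19]]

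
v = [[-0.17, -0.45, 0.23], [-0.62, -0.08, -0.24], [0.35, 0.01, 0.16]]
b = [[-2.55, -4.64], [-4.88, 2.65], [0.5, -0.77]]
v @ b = [[2.74, -0.58], [1.85, 2.85], [-0.86, -1.72]]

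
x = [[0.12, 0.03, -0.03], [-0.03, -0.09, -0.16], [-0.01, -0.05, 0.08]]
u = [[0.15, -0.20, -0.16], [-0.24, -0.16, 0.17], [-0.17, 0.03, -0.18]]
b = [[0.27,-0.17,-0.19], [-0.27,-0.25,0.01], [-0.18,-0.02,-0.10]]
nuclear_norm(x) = 0.39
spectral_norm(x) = 0.19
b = x + u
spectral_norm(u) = 0.37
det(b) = 0.02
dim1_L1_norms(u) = [0.51, 0.57, 0.38]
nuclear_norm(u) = 0.87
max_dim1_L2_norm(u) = 0.33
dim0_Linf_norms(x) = [0.12, 0.09, 0.16]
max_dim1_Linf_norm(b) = 0.27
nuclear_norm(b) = 0.90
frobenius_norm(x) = 0.24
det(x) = -0.00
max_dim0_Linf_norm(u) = 0.24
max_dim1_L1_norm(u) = 0.57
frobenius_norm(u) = 0.51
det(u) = 0.02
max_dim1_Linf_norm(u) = 0.24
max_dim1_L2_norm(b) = 0.37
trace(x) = 0.11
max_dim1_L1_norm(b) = 0.63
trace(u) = -0.19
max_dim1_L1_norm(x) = 0.28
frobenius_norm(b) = 0.56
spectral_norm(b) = 0.44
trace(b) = -0.08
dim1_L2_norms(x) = [0.13, 0.19, 0.09]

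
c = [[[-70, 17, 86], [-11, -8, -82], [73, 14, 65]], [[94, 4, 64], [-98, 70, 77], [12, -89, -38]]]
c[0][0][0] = -70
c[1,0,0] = 94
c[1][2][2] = -38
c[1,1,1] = 70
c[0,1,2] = -82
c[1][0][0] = 94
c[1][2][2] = -38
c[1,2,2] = -38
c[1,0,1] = 4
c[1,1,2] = 77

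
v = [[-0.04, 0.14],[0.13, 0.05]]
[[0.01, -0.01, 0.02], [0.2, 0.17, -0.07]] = v@[[1.36,1.18,-0.52], [0.49,0.27,-0.04]]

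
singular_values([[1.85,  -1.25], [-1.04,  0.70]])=[2.56, 0.0]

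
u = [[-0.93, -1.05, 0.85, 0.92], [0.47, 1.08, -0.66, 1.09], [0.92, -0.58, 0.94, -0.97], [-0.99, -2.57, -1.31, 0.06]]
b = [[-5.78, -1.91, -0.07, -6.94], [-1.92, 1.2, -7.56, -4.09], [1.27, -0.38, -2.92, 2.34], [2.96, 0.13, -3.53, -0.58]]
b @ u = [[11.28,21.88,5.37,-7.75], [-0.56,18.21,-4.17,6.63], [-6.36,-6.06,-4.48,3.73], [-5.37,0.57,-0.13,6.25]]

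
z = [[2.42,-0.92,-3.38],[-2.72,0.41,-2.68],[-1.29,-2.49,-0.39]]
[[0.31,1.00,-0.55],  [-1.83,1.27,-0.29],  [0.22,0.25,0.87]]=z @ [[0.37, -0.1, -0.11], [-0.32, 0.01, -0.32], [0.26, -0.37, 0.17]]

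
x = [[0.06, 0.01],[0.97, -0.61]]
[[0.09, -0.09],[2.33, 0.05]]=x @ [[1.65, -1.11],[-1.19, -1.85]]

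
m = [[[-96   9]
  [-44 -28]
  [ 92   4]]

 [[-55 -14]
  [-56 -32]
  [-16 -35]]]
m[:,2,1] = [4, -35]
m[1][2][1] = -35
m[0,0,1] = 9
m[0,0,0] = -96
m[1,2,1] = -35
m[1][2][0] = -16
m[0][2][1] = 4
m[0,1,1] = -28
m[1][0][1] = -14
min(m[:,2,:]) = -35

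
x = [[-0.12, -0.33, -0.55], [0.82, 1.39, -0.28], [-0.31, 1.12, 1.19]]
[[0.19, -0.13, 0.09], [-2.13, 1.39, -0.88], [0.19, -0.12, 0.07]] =x @ [[-1.48, 0.98, -0.64], [-0.59, 0.38, -0.23], [0.33, -0.2, 0.11]]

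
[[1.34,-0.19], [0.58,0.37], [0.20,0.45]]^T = [[1.34, 0.58, 0.20], [-0.19, 0.37, 0.45]]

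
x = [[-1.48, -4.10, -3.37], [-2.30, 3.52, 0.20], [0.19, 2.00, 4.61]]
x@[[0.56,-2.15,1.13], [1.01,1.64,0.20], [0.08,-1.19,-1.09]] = [[-5.24, 0.47, 1.18], [2.28, 10.48, -2.11], [2.5, -2.61, -4.41]]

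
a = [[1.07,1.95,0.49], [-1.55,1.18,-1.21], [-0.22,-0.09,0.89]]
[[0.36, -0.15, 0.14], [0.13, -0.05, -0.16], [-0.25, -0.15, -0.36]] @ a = [[0.59, 0.51, 0.48], [0.25, 0.21, -0.02], [0.04, -0.63, -0.26]]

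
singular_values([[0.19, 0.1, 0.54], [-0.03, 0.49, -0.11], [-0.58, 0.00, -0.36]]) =[0.85, 0.5, 0.3]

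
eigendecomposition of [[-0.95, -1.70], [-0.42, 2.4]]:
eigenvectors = [[-0.99,  0.43], [-0.12,  -0.90]]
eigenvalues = [-1.15, 2.6]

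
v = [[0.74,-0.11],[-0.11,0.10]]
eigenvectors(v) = [[0.99, 0.16], [-0.16, 0.99]]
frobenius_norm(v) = 0.76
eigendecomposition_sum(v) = [[0.74, -0.12], [-0.12, 0.02]] + [[0.00, 0.01], [0.01, 0.08]]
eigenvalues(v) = [0.76, 0.08]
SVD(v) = [[-0.99,  0.16],  [0.16,  0.99]] @ diag([0.7583784863137727, 0.08162151368622739]) @ [[-0.99, 0.16], [0.16, 0.99]]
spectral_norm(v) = 0.76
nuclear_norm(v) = 0.84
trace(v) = 0.84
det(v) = 0.06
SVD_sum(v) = [[0.74, -0.12], [-0.12, 0.02]] + [[0.0, 0.01], [0.01, 0.08]]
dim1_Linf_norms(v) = [0.74, 0.11]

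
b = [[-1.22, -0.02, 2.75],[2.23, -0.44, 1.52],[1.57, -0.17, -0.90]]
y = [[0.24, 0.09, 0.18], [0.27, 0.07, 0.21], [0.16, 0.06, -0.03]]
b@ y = [[0.14,  0.05,  -0.31], [0.66,  0.26,  0.26], [0.19,  0.08,  0.27]]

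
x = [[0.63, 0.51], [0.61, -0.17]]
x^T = [[0.63,0.61],  [0.51,-0.17]]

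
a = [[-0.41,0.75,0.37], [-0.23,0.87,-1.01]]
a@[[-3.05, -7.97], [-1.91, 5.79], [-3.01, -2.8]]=[[-1.30,  6.57], [2.08,  9.7]]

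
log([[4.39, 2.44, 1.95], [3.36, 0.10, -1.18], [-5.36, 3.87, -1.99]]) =[[2.02, -0.14, 0.66], [0.05, 1.14, -0.98], [-2.11, 2.73, 1.19]]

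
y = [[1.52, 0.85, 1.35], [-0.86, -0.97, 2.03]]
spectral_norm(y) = 2.47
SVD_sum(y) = [[-0.05,-0.22,1.06], [-0.09,-0.45,2.17]] + [[1.57,1.07,0.29], [-0.77,-0.52,-0.14]]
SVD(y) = [[0.44,0.9],[0.90,-0.44]] @ diag([2.4696865480653836, 2.1348181080140973]) @ [[-0.04,-0.2,0.98], [0.82,0.56,0.15]]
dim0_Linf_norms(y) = [1.52, 0.97, 2.03]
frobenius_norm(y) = 3.26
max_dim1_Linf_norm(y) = 2.03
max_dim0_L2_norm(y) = 2.44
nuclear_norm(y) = 4.60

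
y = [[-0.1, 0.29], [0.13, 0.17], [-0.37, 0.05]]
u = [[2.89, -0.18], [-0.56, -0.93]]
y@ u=[[-0.45, -0.25], [0.28, -0.18], [-1.10, 0.02]]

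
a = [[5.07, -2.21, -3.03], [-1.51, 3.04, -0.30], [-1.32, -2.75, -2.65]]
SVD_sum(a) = [[4.16,-3.41,-2.93], [-1.75,1.43,1.23], [1.29,-1.06,-0.91]] + [[0.97, 0.78, 0.47], [0.42, 0.34, 0.2], [-2.56, -2.06, -1.24]] + [[-0.06, 0.42, -0.57], [-0.18, 1.27, -1.73], [-0.05, 0.37, -0.50]]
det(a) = -61.80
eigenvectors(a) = [[0.36, 0.90, -0.20], [0.12, -0.44, -0.86], [0.93, 0.00, 0.48]]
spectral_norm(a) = 6.91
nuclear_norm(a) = 13.06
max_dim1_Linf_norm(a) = 5.07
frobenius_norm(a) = 8.23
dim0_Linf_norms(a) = [5.07, 3.04, 3.03]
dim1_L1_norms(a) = [10.31, 4.85, 6.72]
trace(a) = 5.46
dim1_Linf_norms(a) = [5.07, 3.04, 2.75]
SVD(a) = [[-0.89, -0.35, 0.30],[0.37, -0.15, 0.92],[-0.28, 0.92, 0.26]] @ diag([6.909230423053862, 3.7981044065054523, 2.3549815027789083]) @ [[-0.68, 0.56, 0.48],  [-0.73, -0.59, -0.35],  [-0.08, 0.59, -0.8]]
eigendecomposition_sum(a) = [[-0.28, -0.59, -1.18], [-0.10, -0.2, -0.41], [-0.73, -1.52, -3.04]] + [[5.10, -2.14, -1.69],  [-2.49, 1.04, 0.82],  [0.01, -0.00, -0.0]] + [[0.25,0.52,-0.17], [1.07,2.2,-0.71], [-0.60,-1.23,0.40]]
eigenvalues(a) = [-3.53, 6.14, 2.85]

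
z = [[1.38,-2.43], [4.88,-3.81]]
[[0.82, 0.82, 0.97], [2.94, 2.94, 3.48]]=z @ [[0.61, 0.61, 0.72], [0.01, 0.01, 0.01]]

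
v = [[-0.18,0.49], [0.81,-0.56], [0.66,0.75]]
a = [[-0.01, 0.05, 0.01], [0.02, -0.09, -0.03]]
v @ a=[[0.01, -0.05, -0.02], [-0.02, 0.09, 0.02], [0.01, -0.03, -0.02]]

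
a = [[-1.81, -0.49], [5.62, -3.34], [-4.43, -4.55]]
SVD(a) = [[-0.25, -0.05], [0.71, -0.69], [-0.66, -0.72]] @ diag([7.396875671206364, 5.645337040843123]) @ [[0.99, 0.10], [-0.10, 0.99]]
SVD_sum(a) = [[-1.84, -0.18], [5.23, 0.53], [-4.84, -0.49]] + [[0.03, -0.31], [0.39, -3.87], [0.41, -4.06]]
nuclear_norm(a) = 13.04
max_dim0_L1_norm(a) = 11.86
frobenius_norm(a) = 9.31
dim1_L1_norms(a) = [2.3, 8.96, 8.98]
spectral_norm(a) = 7.40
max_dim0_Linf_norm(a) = 5.62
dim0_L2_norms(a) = [7.38, 5.67]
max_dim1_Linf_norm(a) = 5.62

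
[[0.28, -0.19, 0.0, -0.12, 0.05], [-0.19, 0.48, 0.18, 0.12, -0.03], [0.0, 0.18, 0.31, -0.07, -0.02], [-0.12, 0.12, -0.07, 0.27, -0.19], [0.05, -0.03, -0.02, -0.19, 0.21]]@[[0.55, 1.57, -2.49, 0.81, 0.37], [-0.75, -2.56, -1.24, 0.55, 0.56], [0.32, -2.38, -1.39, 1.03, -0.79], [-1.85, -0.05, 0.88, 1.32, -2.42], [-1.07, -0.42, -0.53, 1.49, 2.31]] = [[0.47, 0.91, -0.59, 0.04, 0.40], [-0.60, -1.95, -0.25, 0.41, -0.30], [0.12, -1.19, -0.71, 0.3, -0.02], [-0.47, -0.26, 0.59, -0.03, -1.01], [0.17, 0.12, -0.34, 0.07, 0.96]]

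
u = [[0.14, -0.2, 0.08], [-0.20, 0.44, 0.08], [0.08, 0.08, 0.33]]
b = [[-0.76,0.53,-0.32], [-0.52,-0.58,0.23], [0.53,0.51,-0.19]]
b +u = [[-0.62, 0.33, -0.24], [-0.72, -0.14, 0.31], [0.61, 0.59, 0.14]]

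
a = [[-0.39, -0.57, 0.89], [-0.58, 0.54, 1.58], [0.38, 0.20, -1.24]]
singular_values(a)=[2.34, 0.81, 0.09]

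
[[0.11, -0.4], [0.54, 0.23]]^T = [[0.11, 0.54], [-0.4, 0.23]]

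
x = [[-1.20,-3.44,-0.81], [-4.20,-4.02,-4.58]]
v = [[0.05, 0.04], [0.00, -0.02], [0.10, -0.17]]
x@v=[[-0.14, 0.16], [-0.67, 0.69]]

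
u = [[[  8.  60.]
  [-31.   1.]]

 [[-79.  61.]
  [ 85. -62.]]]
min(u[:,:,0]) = -79.0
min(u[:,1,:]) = -62.0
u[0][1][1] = 1.0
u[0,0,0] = 8.0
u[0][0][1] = 60.0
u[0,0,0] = 8.0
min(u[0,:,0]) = -31.0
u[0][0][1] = 60.0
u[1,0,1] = 61.0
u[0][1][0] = -31.0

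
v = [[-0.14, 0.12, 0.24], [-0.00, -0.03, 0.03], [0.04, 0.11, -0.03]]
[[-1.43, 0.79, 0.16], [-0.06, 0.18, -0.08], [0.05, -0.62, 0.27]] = v @ [[2.99, -4.36, 0.06], [-1.57, -3.41, 2.33], [-3.41, 2.44, -0.47]]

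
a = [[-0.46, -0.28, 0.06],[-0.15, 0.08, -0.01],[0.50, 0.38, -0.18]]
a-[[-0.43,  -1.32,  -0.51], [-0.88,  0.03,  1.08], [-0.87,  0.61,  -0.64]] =[[-0.03, 1.04, 0.57],[0.73, 0.05, -1.09],[1.37, -0.23, 0.46]]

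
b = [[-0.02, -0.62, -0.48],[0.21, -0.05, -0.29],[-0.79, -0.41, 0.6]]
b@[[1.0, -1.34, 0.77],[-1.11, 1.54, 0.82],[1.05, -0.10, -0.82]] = [[0.16, -0.88, -0.13], [-0.04, -0.33, 0.36], [0.30, 0.37, -1.44]]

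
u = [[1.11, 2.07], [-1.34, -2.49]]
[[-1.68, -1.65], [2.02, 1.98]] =u @ [[0.28, -0.96], [-0.96, -0.28]]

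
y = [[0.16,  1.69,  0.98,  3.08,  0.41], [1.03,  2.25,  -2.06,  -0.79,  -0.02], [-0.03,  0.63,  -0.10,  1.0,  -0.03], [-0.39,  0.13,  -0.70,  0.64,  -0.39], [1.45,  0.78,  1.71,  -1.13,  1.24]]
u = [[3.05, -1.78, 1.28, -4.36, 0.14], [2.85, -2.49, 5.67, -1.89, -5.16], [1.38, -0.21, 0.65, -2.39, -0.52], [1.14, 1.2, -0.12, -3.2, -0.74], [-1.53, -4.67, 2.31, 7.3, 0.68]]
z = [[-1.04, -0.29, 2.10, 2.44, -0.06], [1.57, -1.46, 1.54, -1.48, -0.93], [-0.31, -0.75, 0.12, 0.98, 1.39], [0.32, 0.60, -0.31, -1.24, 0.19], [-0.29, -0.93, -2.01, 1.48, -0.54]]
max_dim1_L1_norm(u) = 18.06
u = y @ z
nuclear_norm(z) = 11.11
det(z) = 0.17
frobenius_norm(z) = 5.89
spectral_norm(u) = 10.90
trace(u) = -1.31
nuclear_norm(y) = 10.29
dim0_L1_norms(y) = [3.06, 5.48, 5.55, 6.64, 2.09]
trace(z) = -4.16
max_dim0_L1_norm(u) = 19.14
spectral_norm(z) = 4.02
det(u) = 0.00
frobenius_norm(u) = 14.66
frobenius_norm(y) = 5.96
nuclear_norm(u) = 23.54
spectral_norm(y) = 3.86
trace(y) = 4.19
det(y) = 0.00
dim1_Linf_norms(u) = [4.36, 5.67, 2.39, 3.2, 7.3]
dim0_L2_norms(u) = [4.79, 5.72, 6.29, 9.58, 5.28]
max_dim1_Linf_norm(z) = 2.44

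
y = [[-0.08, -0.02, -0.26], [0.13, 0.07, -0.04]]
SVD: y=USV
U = [[-1.0, 0.03], [0.03, 1.00]]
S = [0.27, 0.15]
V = [[0.31,0.08,0.95], [0.84,0.45,-0.31]]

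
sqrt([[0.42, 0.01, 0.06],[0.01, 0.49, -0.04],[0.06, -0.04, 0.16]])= [[0.65,0.01,0.06], [0.01,0.70,-0.04], [0.06,-0.04,0.39]]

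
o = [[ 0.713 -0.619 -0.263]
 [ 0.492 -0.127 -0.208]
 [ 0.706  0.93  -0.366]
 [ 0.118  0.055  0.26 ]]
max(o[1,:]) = 0.492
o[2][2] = -0.366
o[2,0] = 0.706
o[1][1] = -0.127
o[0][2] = -0.263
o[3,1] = 0.055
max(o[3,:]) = 0.26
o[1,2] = -0.208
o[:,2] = [-0.263, -0.208, -0.366, 0.26]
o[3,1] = 0.055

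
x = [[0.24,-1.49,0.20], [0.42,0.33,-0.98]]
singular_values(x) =[1.61, 0.99]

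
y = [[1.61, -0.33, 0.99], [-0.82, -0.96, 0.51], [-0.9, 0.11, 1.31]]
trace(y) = 1.96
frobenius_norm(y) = 2.84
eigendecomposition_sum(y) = [[(0.82+0.3j), -0.10-0.04j, (0.48-0.74j)], [(-0.3+0.17j), 0.04-0.02j, 0.10+0.34j], [(-0.45+0.76j), 0.06-0.09j, 0.65+0.62j]] + [[0.82-0.30j, (-0.1+0.04j), (0.48+0.74j)],[(-0.3-0.17j), 0.04+0.02j, (0.1-0.34j)],[(-0.45-0.76j), 0.06+0.09j, 0.65-0.62j]] + [[(-0.03+0j), -0.13+0.00j, (0.04+0j)], [-0.21+0.00j, (-1.03+0j), (0.31+0j)], [-0.00+0.00j, -0.00+0.00j, 0.00+0.00j]]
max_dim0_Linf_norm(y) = 1.61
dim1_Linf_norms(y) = [1.61, 0.96, 1.31]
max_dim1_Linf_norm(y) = 1.61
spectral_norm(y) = 2.02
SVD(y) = [[-0.77, -0.64, -0.1], [0.44, -0.41, -0.8], [0.47, -0.66, 0.59]] @ diag([2.0209074341671203, 1.7793378189855777, 0.9073533316496468]) @ [[-1.0,  -0.06,  0.04], [-0.05,  0.30,  -0.95], [-0.05,  0.95,  0.30]]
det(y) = -3.26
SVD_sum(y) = [[1.54, 0.09, -0.06],[-0.89, -0.05, 0.03],[-0.94, -0.06, 0.04]] + [[0.06, -0.34, 1.08],[0.04, -0.22, 0.69],[0.06, -0.35, 1.11]] + [[0.00, -0.09, -0.03], [0.03, -0.69, -0.22], [-0.02, 0.51, 0.16]]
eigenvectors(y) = [[0.12+0.66j, (0.12-0.66j), -0.12+0.00j], [(-0.23-0.14j), (-0.23+0.14j), (-0.99+0j)], [(-0.69+0j), (-0.69-0j), -0.00+0.00j]]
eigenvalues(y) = [(1.51+0.89j), (1.51-0.89j), (-1.06+0j)]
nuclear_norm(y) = 4.71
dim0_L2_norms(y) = [2.02, 1.02, 1.72]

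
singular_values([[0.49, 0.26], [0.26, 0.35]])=[0.69, 0.15]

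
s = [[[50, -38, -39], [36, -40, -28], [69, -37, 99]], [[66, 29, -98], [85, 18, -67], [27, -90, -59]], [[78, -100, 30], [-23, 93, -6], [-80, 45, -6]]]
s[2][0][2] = 30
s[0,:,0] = [50, 36, 69]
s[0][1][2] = -28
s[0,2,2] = 99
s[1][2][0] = 27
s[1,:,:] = [[66, 29, -98], [85, 18, -67], [27, -90, -59]]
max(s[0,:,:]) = 99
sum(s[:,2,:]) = -32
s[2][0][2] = 30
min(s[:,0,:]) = -100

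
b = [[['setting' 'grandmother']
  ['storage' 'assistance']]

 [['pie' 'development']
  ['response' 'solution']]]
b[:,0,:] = [['setting', 'grandmother'], ['pie', 'development']]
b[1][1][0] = 'response'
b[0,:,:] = [['setting', 'grandmother'], ['storage', 'assistance']]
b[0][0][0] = 'setting'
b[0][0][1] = 'grandmother'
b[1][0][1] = 'development'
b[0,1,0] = 'storage'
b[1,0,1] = 'development'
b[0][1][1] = 'assistance'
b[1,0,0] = 'pie'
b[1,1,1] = 'solution'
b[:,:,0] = [['setting', 'storage'], ['pie', 'response']]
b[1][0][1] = 'development'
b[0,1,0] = 'storage'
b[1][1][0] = 'response'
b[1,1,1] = 'solution'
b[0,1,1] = 'assistance'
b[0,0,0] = 'setting'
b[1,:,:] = [['pie', 'development'], ['response', 'solution']]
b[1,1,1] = 'solution'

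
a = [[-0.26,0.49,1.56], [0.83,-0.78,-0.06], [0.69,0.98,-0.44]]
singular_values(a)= [1.76, 1.3, 0.95]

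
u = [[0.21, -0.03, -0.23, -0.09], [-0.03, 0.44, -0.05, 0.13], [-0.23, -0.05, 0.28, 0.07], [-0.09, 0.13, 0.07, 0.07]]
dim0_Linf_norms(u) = [0.23, 0.44, 0.28, 0.13]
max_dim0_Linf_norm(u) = 0.44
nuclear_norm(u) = 1.00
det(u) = -0.00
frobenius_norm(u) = 0.70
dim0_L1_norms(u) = [0.56, 0.65, 0.63, 0.36]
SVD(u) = [[-0.59,  -0.25,  -0.5,  0.58], [0.44,  -0.84,  -0.27,  -0.15], [0.59,  0.46,  -0.61,  0.26], [0.34,  -0.13,  0.55,  0.75]] @ diag([0.5139022043098124, 0.47877004096495746, 0.008998869643392108, 0.0016711149181623023]) @ [[-0.59, 0.44, 0.59, 0.34], [-0.25, -0.84, 0.46, -0.13], [-0.5, -0.27, -0.61, 0.55], [-0.58, 0.15, -0.26, -0.75]]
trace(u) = 1.00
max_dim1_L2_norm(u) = 0.46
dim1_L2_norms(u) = [0.33, 0.46, 0.37, 0.19]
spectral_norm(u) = 0.51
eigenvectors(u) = [[0.59, -0.25, 0.58, -0.50], [-0.44, -0.84, -0.15, -0.27], [-0.59, 0.46, 0.26, -0.61], [-0.34, -0.13, 0.75, 0.55]]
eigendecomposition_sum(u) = [[0.18, -0.13, -0.18, -0.10], [-0.13, 0.10, 0.13, 0.08], [-0.18, 0.13, 0.18, 0.1], [-0.10, 0.08, 0.1, 0.06]] + [[0.03,0.1,-0.06,0.02],[0.1,0.34,-0.18,0.05],[-0.06,-0.18,0.10,-0.03],[0.02,0.05,-0.03,0.01]] + [[-0.00, 0.00, -0.00, -0.00], [0.00, -0.00, 0.00, 0.00], [-0.0, 0.00, -0.00, -0.00], [-0.00, 0.00, -0.00, -0.0]] + [[0.00, 0.0, 0.0, -0.0], [0.00, 0.00, 0.00, -0.0], [0.0, 0.00, 0.00, -0.00], [-0.00, -0.00, -0.00, 0.00]]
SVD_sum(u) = [[0.18, -0.13, -0.18, -0.1], [-0.13, 0.1, 0.13, 0.08], [-0.18, 0.13, 0.18, 0.1], [-0.10, 0.08, 0.10, 0.06]] + [[0.03, 0.1, -0.06, 0.02],  [0.1, 0.34, -0.18, 0.05],  [-0.06, -0.18, 0.10, -0.03],  [0.02, 0.05, -0.03, 0.01]] + [[0.00,0.0,0.00,-0.0], [0.0,0.0,0.0,-0.00], [0.00,0.0,0.00,-0.0], [-0.00,-0.0,-0.00,0.0]] + [[-0.0, 0.00, -0.0, -0.00], [0.00, -0.0, 0.0, 0.00], [-0.00, 0.00, -0.0, -0.0], [-0.00, 0.00, -0.0, -0.0]]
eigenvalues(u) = [0.51, 0.48, -0.0, 0.01]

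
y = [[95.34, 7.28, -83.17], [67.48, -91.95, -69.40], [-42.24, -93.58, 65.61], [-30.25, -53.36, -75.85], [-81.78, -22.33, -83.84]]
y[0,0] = 95.34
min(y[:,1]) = -93.58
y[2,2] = 65.61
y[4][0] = -81.78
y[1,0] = 67.48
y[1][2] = -69.4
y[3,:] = [-30.25, -53.36, -75.85]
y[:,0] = [95.34, 67.48, -42.24, -30.25, -81.78]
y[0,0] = 95.34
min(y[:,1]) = -93.58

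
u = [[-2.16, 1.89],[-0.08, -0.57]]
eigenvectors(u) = [[-1.0, -0.79], [-0.05, -0.62]]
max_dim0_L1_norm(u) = 2.46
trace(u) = -2.73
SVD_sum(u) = [[-2.12,  1.93], [0.24,  -0.22]] + [[-0.04,-0.04], [-0.32,-0.35]]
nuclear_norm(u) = 3.37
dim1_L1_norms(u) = [4.05, 0.65]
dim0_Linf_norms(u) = [2.16, 1.89]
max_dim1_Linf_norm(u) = 2.16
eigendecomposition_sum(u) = [[-2.21,2.81], [-0.12,0.15]] + [[0.05, -0.92], [0.04, -0.72]]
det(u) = 1.38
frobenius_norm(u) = 2.93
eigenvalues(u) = [-2.06, -0.67]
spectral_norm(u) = 2.89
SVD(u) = [[-0.99,0.11], [0.11,0.99]] @ diag([2.887880845615639, 0.47869011011958834]) @ [[0.74, -0.67], [-0.67, -0.74]]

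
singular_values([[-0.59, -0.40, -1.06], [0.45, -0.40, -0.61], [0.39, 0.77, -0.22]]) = [1.4, 0.88, 0.65]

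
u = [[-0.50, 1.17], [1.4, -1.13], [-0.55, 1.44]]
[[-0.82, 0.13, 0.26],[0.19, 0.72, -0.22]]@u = [[0.45,-0.73],[1.03,-0.91]]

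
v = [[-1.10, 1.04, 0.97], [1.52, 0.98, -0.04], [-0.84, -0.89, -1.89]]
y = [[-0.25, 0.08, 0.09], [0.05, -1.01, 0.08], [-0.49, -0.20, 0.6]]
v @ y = [[-0.15, -1.33, 0.57], [-0.31, -0.86, 0.19], [1.09, 1.21, -1.28]]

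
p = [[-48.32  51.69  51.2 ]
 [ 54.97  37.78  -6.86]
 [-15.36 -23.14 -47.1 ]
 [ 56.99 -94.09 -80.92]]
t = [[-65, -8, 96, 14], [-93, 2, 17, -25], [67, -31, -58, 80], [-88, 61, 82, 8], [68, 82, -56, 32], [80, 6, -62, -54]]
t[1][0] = -93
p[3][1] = -94.09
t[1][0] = -93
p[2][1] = -23.14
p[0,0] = -48.32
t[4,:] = [68, 82, -56, 32]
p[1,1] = 37.78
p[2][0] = -15.36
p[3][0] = 56.99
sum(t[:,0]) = -31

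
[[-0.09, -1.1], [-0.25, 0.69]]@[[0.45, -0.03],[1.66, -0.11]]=[[-1.87, 0.12],[1.03, -0.07]]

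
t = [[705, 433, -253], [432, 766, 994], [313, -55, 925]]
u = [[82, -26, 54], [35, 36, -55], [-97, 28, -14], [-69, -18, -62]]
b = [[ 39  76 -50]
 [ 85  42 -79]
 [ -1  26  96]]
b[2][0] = -1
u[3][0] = -69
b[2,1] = 26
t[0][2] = -253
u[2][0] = -97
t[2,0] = 313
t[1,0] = 432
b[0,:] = [39, 76, -50]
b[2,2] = 96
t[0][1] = 433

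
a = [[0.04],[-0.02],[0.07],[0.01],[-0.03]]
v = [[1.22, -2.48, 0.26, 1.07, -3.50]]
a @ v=[[0.05, -0.10, 0.01, 0.04, -0.14], [-0.02, 0.05, -0.01, -0.02, 0.07], [0.09, -0.17, 0.02, 0.07, -0.25], [0.01, -0.02, 0.00, 0.01, -0.04], [-0.04, 0.07, -0.01, -0.03, 0.10]]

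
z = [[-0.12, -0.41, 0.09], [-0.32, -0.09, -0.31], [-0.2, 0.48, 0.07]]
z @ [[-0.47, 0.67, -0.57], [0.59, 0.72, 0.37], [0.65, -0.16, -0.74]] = [[-0.13, -0.39, -0.15], [-0.10, -0.23, 0.38], [0.42, 0.20, 0.24]]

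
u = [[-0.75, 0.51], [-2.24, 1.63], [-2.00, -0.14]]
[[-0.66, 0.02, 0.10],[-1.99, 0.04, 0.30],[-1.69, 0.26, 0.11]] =u @ [[0.85, -0.12, -0.06], [-0.05, -0.14, 0.1]]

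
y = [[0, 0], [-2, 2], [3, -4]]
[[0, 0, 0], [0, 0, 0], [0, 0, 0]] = y @ [[0, 0, 0], [0, 0, 0]]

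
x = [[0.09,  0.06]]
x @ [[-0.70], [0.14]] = [[-0.05]]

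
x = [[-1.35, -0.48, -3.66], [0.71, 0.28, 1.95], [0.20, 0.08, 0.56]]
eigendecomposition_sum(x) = [[-1.25, -0.38, -3.27], [0.62, 0.19, 1.63], [0.17, 0.05, 0.45]] + [[-0.11, -0.11, -0.39], [0.09, 0.09, 0.33], [0.03, 0.03, 0.11]] + [[0.0, 0.00, -0.01], [0.0, 0.00, -0.01], [-0.0, -0.00, 0.0]]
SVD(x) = [[-0.87, -0.48, -0.02], [0.47, -0.83, -0.31], [0.13, -0.29, 0.95]] @ diag([4.493652962552064, 0.02391293244321948, 0.003350195371750175]) @ [[0.34, 0.12, 0.93],[0.39, -0.92, -0.02],[-0.85, -0.37, 0.36]]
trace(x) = -0.51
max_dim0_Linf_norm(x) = 3.66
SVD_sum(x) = [[-1.35,-0.49,-3.66], [0.72,0.26,1.95], [0.21,0.07,0.56]] + [[-0.00,  0.01,  0.00], [-0.01,  0.02,  0.00], [-0.00,  0.01,  0.0]] + [[0.0, 0.00, -0.0],[0.00, 0.0, -0.00],[-0.0, -0.00, 0.00]]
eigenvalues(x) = [-0.61, 0.09, 0.01]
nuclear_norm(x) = 4.52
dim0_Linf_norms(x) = [1.35, 0.48, 3.66]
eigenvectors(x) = [[0.89, 0.74, -0.77],[-0.44, -0.63, -0.54],[-0.12, -0.21, 0.35]]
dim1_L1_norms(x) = [5.49, 2.94, 0.84]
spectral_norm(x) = 4.49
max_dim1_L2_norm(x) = 3.93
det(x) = -0.00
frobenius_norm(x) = 4.49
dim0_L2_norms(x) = [1.54, 0.56, 4.18]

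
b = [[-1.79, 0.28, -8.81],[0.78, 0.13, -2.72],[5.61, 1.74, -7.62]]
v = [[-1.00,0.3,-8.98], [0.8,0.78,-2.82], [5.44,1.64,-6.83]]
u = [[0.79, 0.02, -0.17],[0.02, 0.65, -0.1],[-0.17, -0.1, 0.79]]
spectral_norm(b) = 12.35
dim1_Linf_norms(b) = [8.81, 2.72, 7.62]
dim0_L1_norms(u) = [0.98, 0.77, 1.06]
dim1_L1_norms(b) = [10.88, 3.63, 14.97]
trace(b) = -9.28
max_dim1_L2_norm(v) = 9.04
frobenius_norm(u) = 1.32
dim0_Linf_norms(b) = [5.61, 1.74, 8.81]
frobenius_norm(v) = 13.03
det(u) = 0.38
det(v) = 24.06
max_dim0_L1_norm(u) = 1.06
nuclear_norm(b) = 17.95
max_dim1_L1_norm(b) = 14.97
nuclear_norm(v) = 17.37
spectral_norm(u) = 0.98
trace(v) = -7.05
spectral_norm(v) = 12.07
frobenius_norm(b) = 13.47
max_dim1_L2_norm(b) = 9.62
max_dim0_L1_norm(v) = 18.63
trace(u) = 2.23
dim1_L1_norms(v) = [10.28, 4.4, 13.91]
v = u + b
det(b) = -14.84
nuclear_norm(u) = 2.23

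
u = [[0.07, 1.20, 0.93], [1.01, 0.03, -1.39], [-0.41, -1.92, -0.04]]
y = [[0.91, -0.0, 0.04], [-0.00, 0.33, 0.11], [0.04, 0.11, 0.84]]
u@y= [[0.1, 0.5, 0.92],[0.86, -0.14, -1.12],[-0.37, -0.64, -0.26]]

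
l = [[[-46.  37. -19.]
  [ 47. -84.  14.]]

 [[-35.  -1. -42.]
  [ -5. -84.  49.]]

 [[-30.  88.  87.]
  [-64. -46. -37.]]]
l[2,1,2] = -37.0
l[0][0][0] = -46.0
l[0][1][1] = -84.0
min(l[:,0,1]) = -1.0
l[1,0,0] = -35.0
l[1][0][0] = -35.0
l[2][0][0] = -30.0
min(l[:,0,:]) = -46.0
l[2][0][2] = 87.0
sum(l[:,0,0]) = -111.0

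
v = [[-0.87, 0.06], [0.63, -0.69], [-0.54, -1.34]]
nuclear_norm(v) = 2.70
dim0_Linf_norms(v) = [0.87, 1.34]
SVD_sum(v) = [[-0.04, -0.16], [-0.13, -0.49], [-0.37, -1.39]] + [[-0.83, 0.22], [0.76, -0.2], [-0.17, 0.05]]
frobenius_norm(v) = 1.93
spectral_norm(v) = 1.53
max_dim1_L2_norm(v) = 1.44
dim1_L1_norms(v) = [0.93, 1.32, 1.88]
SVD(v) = [[-0.11,0.73], [-0.33,-0.67], [-0.94,0.15]] @ diag([1.5290728282048207, 1.1758555549240357]) @ [[0.26, 0.97], [-0.97, 0.26]]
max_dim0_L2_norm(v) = 1.51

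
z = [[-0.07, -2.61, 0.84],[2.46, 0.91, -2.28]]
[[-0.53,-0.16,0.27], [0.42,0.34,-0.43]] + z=[[-0.60, -2.77, 1.11], [2.88, 1.25, -2.71]]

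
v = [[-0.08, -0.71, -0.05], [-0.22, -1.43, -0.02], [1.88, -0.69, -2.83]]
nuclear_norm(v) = 5.07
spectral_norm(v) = 3.48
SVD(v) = [[0.05, -0.44, 0.90], [0.07, -0.9, -0.44], [1.0, 0.08, -0.01]] @ diag([3.476363564957875, 1.5940501312965936, 0.000736984863928916]) @ [[0.53,-0.24,-0.81], [0.24,0.96,-0.12], [0.81,-0.13,0.57]]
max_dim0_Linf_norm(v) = 2.83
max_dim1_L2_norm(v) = 3.47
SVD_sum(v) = [[0.09, -0.04, -0.13],[0.13, -0.06, -0.19],[1.85, -0.82, -2.81]] + [[-0.17, -0.67, 0.08], [-0.35, -1.37, 0.17], [0.03, 0.13, -0.02]] + [[0.00, -0.00, 0.0], [-0.0, 0.0, -0.0], [-0.0, 0.0, -0.0]]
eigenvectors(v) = [[-0.81, -0.02, 0.44], [0.13, -0.02, 0.89], [-0.57, -1.0, 0.16]]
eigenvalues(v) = [0.0, -2.8, -1.54]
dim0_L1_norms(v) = [2.18, 2.83, 2.9]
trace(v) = -4.34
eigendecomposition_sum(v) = [[0.00, -0.00, -0.0], [-0.0, 0.00, 0.0], [0.0, -0.00, -0.0]] + [[0.04, -0.01, -0.07], [0.04, -0.01, -0.05], [1.93, -0.43, -2.84]] + [[-0.13, -0.70, 0.02], [-0.26, -1.42, 0.03], [-0.05, -0.26, 0.01]]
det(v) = 0.00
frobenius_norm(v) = 3.82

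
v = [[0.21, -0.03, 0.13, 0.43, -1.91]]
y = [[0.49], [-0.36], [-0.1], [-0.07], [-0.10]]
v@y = [[0.26]]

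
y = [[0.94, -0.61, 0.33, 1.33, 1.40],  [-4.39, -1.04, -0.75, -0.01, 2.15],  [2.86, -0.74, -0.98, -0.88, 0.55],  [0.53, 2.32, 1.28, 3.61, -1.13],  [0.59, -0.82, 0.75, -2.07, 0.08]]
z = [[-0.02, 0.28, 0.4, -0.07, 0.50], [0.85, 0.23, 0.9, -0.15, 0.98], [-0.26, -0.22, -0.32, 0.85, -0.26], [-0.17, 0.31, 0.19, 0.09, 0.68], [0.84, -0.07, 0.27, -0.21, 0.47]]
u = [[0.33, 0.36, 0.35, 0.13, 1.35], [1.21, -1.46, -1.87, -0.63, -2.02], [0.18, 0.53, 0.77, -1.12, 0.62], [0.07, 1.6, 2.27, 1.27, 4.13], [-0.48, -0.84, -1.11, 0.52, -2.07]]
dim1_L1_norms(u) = [2.52, 7.19, 3.22, 9.34, 5.02]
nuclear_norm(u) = 10.09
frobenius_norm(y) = 8.30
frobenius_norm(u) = 7.03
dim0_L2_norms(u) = [1.36, 2.41, 3.26, 1.88, 5.26]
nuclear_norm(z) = 3.98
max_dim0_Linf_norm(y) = 4.39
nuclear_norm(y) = 15.19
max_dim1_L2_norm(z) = 1.6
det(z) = 0.00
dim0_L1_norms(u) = [2.27, 4.79, 6.37, 3.67, 10.19]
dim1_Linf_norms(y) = [1.4, 4.39, 2.86, 3.61, 2.07]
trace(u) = -1.16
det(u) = 0.00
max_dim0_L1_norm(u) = 10.19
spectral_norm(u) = 6.64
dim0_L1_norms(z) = [2.14, 1.11, 2.08, 1.37, 2.89]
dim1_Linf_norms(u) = [1.35, 2.02, 1.12, 4.13, 2.07]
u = y @ z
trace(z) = 0.45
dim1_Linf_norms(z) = [0.5, 0.98, 0.85, 0.68, 0.84]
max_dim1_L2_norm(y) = 5.05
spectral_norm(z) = 2.09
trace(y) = 2.61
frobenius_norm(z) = 2.40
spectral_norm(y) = 5.79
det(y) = 26.15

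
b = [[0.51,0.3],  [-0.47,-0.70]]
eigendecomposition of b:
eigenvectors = [[0.92, -0.27], [-0.40, 0.96]]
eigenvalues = [0.38, -0.57]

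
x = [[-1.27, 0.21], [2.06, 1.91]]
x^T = [[-1.27, 2.06], [0.21, 1.91]]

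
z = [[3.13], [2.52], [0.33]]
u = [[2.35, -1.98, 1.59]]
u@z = [[2.89]]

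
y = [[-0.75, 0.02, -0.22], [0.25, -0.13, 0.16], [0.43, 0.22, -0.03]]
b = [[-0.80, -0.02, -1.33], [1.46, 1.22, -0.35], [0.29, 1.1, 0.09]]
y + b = [[-1.55, 0.0, -1.55],  [1.71, 1.09, -0.19],  [0.72, 1.32, 0.06]]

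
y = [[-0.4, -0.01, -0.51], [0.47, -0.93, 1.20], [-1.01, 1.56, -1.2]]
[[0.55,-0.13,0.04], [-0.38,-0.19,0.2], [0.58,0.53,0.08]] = y @ [[-0.95, -0.03, -0.57], [-0.50, 0.52, -0.03], [-0.33, 0.26, 0.37]]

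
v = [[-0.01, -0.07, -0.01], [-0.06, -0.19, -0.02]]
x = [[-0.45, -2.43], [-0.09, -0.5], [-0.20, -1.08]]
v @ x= [[0.01,0.07], [0.05,0.26]]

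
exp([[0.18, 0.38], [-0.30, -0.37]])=[[1.14, 0.34], [-0.27, 0.64]]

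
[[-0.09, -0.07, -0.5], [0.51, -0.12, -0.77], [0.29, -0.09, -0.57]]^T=[[-0.09, 0.51, 0.29], [-0.07, -0.12, -0.09], [-0.5, -0.77, -0.57]]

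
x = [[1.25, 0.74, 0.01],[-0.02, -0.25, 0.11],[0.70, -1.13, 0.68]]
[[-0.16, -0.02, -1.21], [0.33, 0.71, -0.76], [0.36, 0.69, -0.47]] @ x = [[-1.05, 1.25, -0.83],  [-0.13, 0.93, -0.44],  [0.11, 0.62, -0.24]]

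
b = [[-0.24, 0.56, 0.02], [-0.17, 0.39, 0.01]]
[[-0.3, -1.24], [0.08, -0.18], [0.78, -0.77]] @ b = [[0.28,-0.65,-0.02], [0.01,-0.03,-0.00], [-0.06,0.14,0.01]]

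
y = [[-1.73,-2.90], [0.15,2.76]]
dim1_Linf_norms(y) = [2.9, 2.76]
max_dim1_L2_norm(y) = 3.38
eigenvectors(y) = [[-1.00, 0.55], [0.03, -0.83]]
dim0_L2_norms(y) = [1.74, 4.0]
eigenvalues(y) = [-1.63, 2.66]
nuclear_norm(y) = 5.27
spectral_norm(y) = 4.24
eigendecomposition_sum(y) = [[-1.67,-1.1], [0.06,0.04]] + [[-0.06, -1.8], [0.09, 2.72]]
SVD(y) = [[-0.78, 0.62],[0.62, 0.78]] @ diag([4.242224525044255, 1.0230010161837737]) @ [[0.34, 0.94], [-0.94, 0.34]]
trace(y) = 1.03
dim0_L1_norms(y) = [1.88, 5.66]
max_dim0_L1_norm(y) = 5.66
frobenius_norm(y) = 4.36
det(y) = -4.34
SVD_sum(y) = [[-1.13,-3.12], [0.9,2.49]] + [[-0.60, 0.22], [-0.75, 0.27]]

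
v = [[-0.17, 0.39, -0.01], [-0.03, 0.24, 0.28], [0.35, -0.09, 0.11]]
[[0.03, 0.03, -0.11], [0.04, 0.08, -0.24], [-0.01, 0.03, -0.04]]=v@[[-0.04, 0.05, 0.0],[0.05, 0.1, -0.30],[0.09, 0.20, -0.60]]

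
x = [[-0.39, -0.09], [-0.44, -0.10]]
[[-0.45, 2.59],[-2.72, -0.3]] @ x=[[-0.96, -0.22], [1.19, 0.27]]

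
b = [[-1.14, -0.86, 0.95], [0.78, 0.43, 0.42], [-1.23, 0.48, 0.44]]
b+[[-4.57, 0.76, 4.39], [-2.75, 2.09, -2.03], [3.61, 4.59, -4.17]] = [[-5.71, -0.1, 5.34], [-1.97, 2.52, -1.61], [2.38, 5.07, -3.73]]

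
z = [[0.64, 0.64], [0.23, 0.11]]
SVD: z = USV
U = [[-0.97, -0.26], [-0.26, 0.97]]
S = [0.94, 0.08]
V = [[-0.72, -0.69], [0.69, -0.72]]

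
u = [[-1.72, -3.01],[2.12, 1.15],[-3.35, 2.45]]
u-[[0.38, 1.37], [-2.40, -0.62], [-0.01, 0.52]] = [[-2.10, -4.38], [4.52, 1.77], [-3.34, 1.93]]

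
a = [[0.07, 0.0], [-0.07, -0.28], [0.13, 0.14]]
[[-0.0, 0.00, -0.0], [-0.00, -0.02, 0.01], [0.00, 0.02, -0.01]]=a @ [[-0.01, 0.03, -0.03], [0.01, 0.08, -0.02]]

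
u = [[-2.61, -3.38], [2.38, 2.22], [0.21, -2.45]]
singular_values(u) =[5.65, 1.73]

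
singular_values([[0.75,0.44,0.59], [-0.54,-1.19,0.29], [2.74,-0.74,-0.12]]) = [2.92, 1.41, 0.67]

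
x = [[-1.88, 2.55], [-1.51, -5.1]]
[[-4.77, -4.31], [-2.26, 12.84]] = x @ [[2.24, -0.8], [-0.22, -2.28]]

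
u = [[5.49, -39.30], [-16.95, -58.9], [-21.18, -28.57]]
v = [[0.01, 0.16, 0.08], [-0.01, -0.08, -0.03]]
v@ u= [[-4.35, -12.1], [1.94, 5.96]]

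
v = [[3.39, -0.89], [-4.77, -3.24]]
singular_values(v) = [6.3, 2.42]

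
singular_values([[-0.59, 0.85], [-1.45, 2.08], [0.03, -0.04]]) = [2.74, 0.0]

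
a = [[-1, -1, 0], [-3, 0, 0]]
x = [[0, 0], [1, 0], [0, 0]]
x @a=[[0, 0, 0], [-1, -1, 0], [0, 0, 0]]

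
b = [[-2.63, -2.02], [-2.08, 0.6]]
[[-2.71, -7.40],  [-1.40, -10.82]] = b@[[0.77, 4.55], [0.34, -2.26]]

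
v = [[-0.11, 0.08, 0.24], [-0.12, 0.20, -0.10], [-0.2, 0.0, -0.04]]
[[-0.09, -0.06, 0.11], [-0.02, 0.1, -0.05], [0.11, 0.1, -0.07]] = v@[[-0.46, -0.43, 0.24], [-0.59, 0.02, 0.17], [-0.38, -0.45, 0.51]]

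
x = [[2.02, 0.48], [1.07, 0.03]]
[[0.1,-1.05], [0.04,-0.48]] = x @ [[0.04, -0.44],[0.03, -0.33]]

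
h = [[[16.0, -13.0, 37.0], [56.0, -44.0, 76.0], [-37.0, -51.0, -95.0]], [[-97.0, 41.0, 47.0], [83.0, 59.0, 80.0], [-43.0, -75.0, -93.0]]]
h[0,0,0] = 16.0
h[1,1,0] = 83.0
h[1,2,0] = -43.0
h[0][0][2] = 37.0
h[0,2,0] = -37.0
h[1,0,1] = 41.0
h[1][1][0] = 83.0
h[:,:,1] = [[-13.0, -44.0, -51.0], [41.0, 59.0, -75.0]]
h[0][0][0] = 16.0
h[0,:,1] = [-13.0, -44.0, -51.0]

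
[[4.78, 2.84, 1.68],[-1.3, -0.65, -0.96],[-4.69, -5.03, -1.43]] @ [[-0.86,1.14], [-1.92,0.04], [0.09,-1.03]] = [[-9.41, 3.83], [2.28, -0.52], [13.56, -4.07]]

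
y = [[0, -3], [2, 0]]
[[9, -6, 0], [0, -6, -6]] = y @ [[0, -3, -3], [-3, 2, 0]]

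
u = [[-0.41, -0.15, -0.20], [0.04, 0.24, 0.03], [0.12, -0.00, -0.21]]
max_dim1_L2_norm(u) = 0.48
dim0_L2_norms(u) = [0.43, 0.28, 0.29]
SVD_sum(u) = [[-0.39, -0.20, -0.18], [0.12, 0.06, 0.06], [0.01, 0.01, 0.01]] + [[-0.00, 0.00, 0.01], [-0.02, 0.01, 0.04], [0.12, -0.04, -0.20]] + [[-0.02, 0.05, -0.02], [-0.06, 0.17, -0.07], [-0.01, 0.04, -0.02]]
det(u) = 0.02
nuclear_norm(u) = 0.95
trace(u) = -0.38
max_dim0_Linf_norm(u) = 0.41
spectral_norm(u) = 0.50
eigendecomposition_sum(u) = [[-0.20-0.06j, -0.05-0.03j, (-0.1-0.25j)], [0.01-0.00j, 0.00+0.00j, 0.01+0.01j], [0.06+0.16j, 0.01+0.04j, (-0.1+0.18j)]] + [[(-0.2+0.06j), (-0.05+0.03j), (-0.1+0.25j)],[0.01+0.00j, -0j, 0.01-0.01j],[(0.06-0.16j), (0.01-0.04j), (-0.1-0.18j)]] + [[-0.00+0.00j,(-0.05+0j),-0.00+0.00j], [0.02-0.00j,(0.23-0j),(0.01-0j)], [(-0+0j),(-0.01+0j),-0.00+0.00j]]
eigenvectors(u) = [[(-0.79+0j), -0.79-0.00j, 0.21+0.00j], [0.04-0.02j, 0.04+0.02j, -0.98+0.00j], [(0.38+0.48j), (0.38-0.48j), 0.06+0.00j]]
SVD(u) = [[-0.95, -0.03, 0.30], [0.3, -0.21, 0.93], [0.03, 0.98, 0.20]] @ diag([0.49890128208799633, 0.24295641171251145, 0.20314943450261896]) @ [[0.82, 0.43, 0.39],[0.5, -0.19, -0.85],[-0.29, 0.88, -0.36]]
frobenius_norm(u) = 0.59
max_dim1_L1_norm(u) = 0.76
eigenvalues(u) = [(-0.3+0.12j), (-0.3-0.12j), (0.23+0j)]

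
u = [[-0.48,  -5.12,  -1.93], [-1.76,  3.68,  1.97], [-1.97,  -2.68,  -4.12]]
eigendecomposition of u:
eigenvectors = [[-0.24, -0.38, 0.66], [0.19, -0.41, -0.74], [-0.95, 0.83, 0.08]]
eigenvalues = [-4.1, -1.86, 5.05]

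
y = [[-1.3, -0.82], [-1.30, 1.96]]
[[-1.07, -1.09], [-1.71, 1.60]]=y @[[0.97,0.23], [-0.23,0.97]]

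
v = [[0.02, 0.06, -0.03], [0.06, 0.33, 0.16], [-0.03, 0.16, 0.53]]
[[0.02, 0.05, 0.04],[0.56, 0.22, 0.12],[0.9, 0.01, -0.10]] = v @ [[0.47, -0.52, 0.14],  [0.92, 0.91, 0.51],  [1.45, -0.28, -0.34]]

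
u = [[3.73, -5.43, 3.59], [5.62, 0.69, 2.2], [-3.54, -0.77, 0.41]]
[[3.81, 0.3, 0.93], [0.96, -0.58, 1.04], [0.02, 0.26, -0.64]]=u@[[0.12, -0.05, 0.19], [-0.44, -0.15, -0.04], [0.27, -0.09, -0.00]]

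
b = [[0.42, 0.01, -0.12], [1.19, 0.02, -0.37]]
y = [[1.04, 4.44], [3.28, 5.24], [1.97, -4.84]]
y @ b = [[5.72, 0.1, -1.77],[7.61, 0.14, -2.33],[-4.93, -0.08, 1.55]]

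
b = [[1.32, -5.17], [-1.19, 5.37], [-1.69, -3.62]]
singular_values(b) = [8.33, 2.28]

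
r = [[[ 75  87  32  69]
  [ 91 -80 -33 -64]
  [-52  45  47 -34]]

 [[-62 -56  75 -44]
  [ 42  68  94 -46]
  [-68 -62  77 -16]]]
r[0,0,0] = 75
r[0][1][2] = -33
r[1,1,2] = 94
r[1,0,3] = -44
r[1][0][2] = 75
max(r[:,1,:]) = 94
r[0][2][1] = 45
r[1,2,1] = -62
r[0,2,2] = 47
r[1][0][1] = -56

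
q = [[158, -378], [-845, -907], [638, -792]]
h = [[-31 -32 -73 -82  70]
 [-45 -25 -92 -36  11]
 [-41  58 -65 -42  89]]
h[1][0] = -45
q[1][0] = -845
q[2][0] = 638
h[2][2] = -65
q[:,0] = [158, -845, 638]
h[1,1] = -25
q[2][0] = 638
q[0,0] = 158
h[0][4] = 70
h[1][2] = -92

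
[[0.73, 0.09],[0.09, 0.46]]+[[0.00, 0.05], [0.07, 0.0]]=[[0.73,  0.14], [0.16,  0.46]]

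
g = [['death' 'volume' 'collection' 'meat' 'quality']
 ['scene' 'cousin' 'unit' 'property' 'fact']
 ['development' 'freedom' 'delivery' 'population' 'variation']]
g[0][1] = 'volume'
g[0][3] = 'meat'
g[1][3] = 'property'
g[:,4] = ['quality', 'fact', 'variation']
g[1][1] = 'cousin'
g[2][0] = 'development'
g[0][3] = 'meat'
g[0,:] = ['death', 'volume', 'collection', 'meat', 'quality']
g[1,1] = 'cousin'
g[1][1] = 'cousin'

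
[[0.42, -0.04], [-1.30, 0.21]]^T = [[0.42,-1.3], [-0.04,0.21]]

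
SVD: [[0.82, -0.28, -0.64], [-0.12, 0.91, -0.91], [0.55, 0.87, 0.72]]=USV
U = [[-0.44, -0.25, -0.86], [-0.86, 0.40, 0.32], [0.27, 0.88, -0.39]]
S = [1.33, 1.3, 0.98]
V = [[-0.08,-0.32,0.94], [0.18,0.93,0.33], [-0.98,0.19,-0.02]]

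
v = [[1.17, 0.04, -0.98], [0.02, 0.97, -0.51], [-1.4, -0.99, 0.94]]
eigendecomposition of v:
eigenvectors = [[-0.6, -0.51, -0.57], [-0.27, -0.31, 0.82], [0.75, -0.80, -0.07]]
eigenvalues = [2.42, -0.33, 1.0]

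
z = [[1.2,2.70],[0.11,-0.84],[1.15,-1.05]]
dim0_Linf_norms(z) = [1.2, 2.7]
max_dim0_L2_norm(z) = 3.02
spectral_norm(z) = 3.11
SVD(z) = [[0.94, 0.28], [-0.25, 0.22], [-0.22, 0.93]] @ diag([3.1057825351836437, 1.4922516021597223]) @ [[0.27, 0.96], [0.96, -0.27]]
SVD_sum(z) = [[0.79, 2.81], [-0.21, -0.75], [-0.19, -0.67]] + [[0.41, -0.11], [0.32, -0.09], [1.34, -0.38]]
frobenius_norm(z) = 3.45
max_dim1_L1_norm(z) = 3.9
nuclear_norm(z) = 4.60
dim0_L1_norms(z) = [2.46, 4.59]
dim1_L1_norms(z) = [3.9, 0.95, 2.2]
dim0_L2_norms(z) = [1.67, 3.02]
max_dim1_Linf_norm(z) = 2.7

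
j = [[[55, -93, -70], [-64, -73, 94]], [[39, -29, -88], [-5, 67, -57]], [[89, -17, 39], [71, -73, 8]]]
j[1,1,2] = -57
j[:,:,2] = [[-70, 94], [-88, -57], [39, 8]]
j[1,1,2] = -57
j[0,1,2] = 94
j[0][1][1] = -73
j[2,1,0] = 71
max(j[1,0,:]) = 39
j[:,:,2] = [[-70, 94], [-88, -57], [39, 8]]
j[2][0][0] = 89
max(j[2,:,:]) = 89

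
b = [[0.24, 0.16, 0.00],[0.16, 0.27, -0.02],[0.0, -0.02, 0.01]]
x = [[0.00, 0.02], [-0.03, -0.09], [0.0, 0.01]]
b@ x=[[-0.00, -0.01], [-0.01, -0.02], [0.00, 0.00]]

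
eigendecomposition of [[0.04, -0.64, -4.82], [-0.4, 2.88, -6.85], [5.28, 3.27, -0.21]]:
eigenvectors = [[0.07-0.47j, (0.07+0.47j), -0.49+0.00j], [(-0.19-0.57j), (-0.19+0.57j), 0.87+0.00j], [(-0.64+0j), (-0.64-0j), 0.11+0.00j]]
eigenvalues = [(0.23+6.78j), (0.23-6.78j), (2.25+0j)]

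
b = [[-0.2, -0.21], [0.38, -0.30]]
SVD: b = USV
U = [[-0.09, 1.0], [1.0, 0.09]]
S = [0.49, 0.29]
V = [[0.82, -0.58], [-0.58, -0.82]]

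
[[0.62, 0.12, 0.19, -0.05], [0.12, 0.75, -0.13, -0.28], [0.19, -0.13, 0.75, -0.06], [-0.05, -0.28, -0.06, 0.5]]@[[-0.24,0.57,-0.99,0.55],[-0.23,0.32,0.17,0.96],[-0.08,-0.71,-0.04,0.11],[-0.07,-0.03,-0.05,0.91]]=[[-0.19, 0.26, -0.6, 0.43],  [-0.17, 0.41, 0.03, 0.52],  [-0.07, -0.46, -0.24, 0.01],  [0.05, -0.09, -0.02, 0.15]]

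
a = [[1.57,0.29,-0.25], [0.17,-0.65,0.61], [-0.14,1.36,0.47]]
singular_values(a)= [1.62, 1.52, 0.75]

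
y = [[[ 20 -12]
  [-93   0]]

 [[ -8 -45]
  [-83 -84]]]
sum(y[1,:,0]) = -91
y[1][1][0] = -83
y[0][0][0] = 20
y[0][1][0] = -93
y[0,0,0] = 20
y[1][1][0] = -83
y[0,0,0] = 20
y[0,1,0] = -93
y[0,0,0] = 20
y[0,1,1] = 0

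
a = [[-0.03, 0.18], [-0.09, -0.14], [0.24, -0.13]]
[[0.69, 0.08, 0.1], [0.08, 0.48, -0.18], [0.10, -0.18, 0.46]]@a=[[-0.00, 0.10],[-0.09, -0.03],[0.12, -0.02]]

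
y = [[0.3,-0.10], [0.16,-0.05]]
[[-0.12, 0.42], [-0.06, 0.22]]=y @ [[-0.28, 0.94],[0.37, -1.36]]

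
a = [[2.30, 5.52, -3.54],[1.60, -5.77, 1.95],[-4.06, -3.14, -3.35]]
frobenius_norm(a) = 11.20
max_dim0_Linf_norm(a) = 5.77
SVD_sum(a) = [[1.4, 6.22, -2.02],  [-1.18, -5.23, 1.70],  [-0.58, -2.56, 0.83]] + [[-0.33, -0.03, -0.33],[1.5, 0.14, 1.48],[-3.87, -0.37, -3.81]] + [[1.23, -0.66, -1.19], [1.28, -0.69, -1.23], [0.39, -0.21, -0.37]]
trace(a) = -6.82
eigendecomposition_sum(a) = [[(3.78+0j), (2.37+0j), (-1.11+0j)], [0.20+0.00j, (0.13+0j), -0.06+0.00j], [-2.03+0.00j, (-1.28+0j), (0.6+0j)]] + [[-0.74-3.57j, (1.58+0.98j), -1.21-6.53j], [(0.7+7.33j), -2.95-2.32j, 1.00+13.37j], [-1.01+3.49j, (-0.93-1.6j), (-1.97+6.33j)]] + [[-0.74+3.57j, (1.58-0.98j), (-1.21+6.53j)], [0.70-7.33j, (-2.95+2.32j), 1.00-13.37j], [-1.01-3.49j, (-0.93+1.6j), -1.97-6.33j]]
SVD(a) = [[0.73, -0.08, 0.68], [-0.61, 0.36, 0.7], [-0.3, -0.93, 0.21]] @ diag([9.158497904095505, 5.858031191330073, 2.7052701717355654]) @ [[0.21, 0.93, -0.3], [0.71, 0.07, 0.7], [0.67, -0.36, -0.65]]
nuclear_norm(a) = 17.72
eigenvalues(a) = [(4.5+0j), (-5.66+0.44j), (-5.66-0.44j)]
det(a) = 145.14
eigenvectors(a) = [[(0.88+0j), (0.4-0.04j), 0.40+0.04j], [(0.05+0j), -0.82+0.00j, -0.82-0.00j], [-0.47+0.00j, -0.38-0.15j, (-0.38+0.15j)]]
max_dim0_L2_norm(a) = 8.58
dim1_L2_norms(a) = [6.95, 6.3, 6.13]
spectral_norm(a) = 9.16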